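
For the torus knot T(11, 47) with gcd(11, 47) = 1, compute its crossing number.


For a torus knot T(p, q) with gcd(p,q)=1,
the crossing number is min(p*(q-1), q*(p-1)).
p*(q-1) = 11*46 = 506
q*(p-1) = 47*10 = 470
min(506, 470) = 470

470


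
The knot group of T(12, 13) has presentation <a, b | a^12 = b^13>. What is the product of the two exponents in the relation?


The relation is a^12 = b^13.
Product of exponents = 12 * 13
= 156

156


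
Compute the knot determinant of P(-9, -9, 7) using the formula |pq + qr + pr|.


Step 1: Compute pq + qr + pr.
pq = (-9)*(-9) = 81
qr = (-9)*7 = -63
pr = (-9)*7 = -63
pq + qr + pr = 81 + (-63) + (-63) = -45
Step 2: Take absolute value.
det(P(-9,-9,7)) = |-45| = 45

45


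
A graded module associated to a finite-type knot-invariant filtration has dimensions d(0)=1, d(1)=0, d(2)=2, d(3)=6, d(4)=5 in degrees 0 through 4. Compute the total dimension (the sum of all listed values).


Total dimension = d(0) + d(1) + ... + d(4)
= 1 + 0 + 2 + 6 + 5
= 14

14


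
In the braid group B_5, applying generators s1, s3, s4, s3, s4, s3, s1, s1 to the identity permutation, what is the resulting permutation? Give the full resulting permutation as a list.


Starting with identity [1, 2, 3, 4, 5].
Apply generators in sequence:
  After s1: [2, 1, 3, 4, 5]
  After s3: [2, 1, 4, 3, 5]
  After s4: [2, 1, 4, 5, 3]
  After s3: [2, 1, 5, 4, 3]
  After s4: [2, 1, 5, 3, 4]
  After s3: [2, 1, 3, 5, 4]
  After s1: [1, 2, 3, 5, 4]
  After s1: [2, 1, 3, 5, 4]
Final permutation: [2, 1, 3, 5, 4]

[2, 1, 3, 5, 4]


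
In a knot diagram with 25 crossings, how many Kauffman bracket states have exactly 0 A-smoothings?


We choose which 0 of 25 crossings get A-smoothings.
C(25, 0) = 25! / (0! * 25!)
= 1

1


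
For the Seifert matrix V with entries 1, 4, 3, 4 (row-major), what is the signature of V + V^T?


Step 1: V + V^T = [[2, 7], [7, 8]]
Step 2: trace = 10, det = -33
Step 3: Discriminant = 10^2 - 4*(-33) = 232
Step 4: Eigenvalues: 12.6158, -2.61577
Step 5: Signature = (# positive eigenvalues) - (# negative eigenvalues) = 0

0


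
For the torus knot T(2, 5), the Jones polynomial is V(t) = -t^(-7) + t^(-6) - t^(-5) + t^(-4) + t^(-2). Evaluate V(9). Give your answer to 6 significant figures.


Substituting t = 9 into V(t) = -t^(-7) + t^(-6) - t^(-5) + t^(-4) + t^(-2):
  (-)t^(-7) = -2.09075e-07
  (+)t^(-6) = 1.88168e-06
  (-)t^(-5) = -1.69351e-05
  (+)t^(-4) = 0.000152416
  (+)t^(-2) = 0.0123457
Sum = (-2.09075e-07) + (1.88168e-06) + (-1.69351e-05) + (0.000152416) + (0.0123457)
= 0.01248283232
Rounded to 6 significant figures: 0.0124828

0.0124828


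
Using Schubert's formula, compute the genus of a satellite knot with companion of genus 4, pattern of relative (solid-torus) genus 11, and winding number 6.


Schubert: g(satellite) = g_rel(pattern) + |winding| * g(companion),
where g_rel(pattern) is the genus of the pattern relative to the solid torus.
= 11 + 6 * 4
= 11 + 24 = 35

35


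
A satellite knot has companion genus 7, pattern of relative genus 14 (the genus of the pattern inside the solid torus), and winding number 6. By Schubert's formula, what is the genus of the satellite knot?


Schubert: g(satellite) = g_rel(pattern) + |winding| * g(companion),
where g_rel(pattern) is the genus of the pattern relative to the solid torus.
= 14 + 6 * 7
= 14 + 42 = 56

56


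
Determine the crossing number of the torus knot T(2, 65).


For a torus knot T(p, q) with gcd(p,q)=1,
the crossing number is min(p*(q-1), q*(p-1)).
p*(q-1) = 2*64 = 128
q*(p-1) = 65*1 = 65
min(128, 65) = 65

65


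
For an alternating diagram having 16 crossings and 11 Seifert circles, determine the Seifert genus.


For alternating knots, g = (c - s + 1)/2.
= (16 - 11 + 1)/2
= 6/2 = 3

3


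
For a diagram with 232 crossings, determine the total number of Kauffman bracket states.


Each crossing contributes 2 choices (A-smoothing or B-smoothing).
Total states = 2^232 = 6901746346790563787434755862277025452451108972170386555162524223799296

6901746346790563787434755862277025452451108972170386555162524223799296


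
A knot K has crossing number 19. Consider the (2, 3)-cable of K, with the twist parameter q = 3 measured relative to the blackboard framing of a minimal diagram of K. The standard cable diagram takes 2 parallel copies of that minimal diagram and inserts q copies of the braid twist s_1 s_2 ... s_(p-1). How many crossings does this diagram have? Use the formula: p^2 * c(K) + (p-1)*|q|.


Step 1: Each of the c(K) crossings of the companion diagram becomes p*p = p^2 crossings among the p parallel strands, and each of the |q| twists s_1 s_2 ... s_(p-1) adds (p-1) crossings.
  Crossings = p^2 * c(K) + (p-1)*|q|
Step 2: = 2^2 * 19 + (2-1)*3
Step 3: = 4*19 + 1*3
Step 4: = 76 + 3 = 79

79


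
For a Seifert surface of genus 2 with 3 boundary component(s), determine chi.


chi = 2 - 2g - b
= 2 - 2*2 - 3
= 2 - 4 - 3 = -5

-5


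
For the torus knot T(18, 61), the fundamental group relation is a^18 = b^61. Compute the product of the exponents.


The relation is a^18 = b^61.
Product of exponents = 18 * 61
= 1098

1098


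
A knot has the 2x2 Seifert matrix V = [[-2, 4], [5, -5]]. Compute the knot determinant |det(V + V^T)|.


Step 1: Form V + V^T where V = [[-2, 4], [5, -5]]
  V^T = [[-2, 5], [4, -5]]
  V + V^T = [[-4, 9], [9, -10]]
Step 2: det(V + V^T) = (-4)*(-10) - 9*9
  = 40 - 81 = -41
Step 3: Knot determinant = |det(V + V^T)| = |-41| = 41

41


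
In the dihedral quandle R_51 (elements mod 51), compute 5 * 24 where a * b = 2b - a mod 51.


5 * 24 = 2*24 - 5 mod 51
= 48 - 5 mod 51
= 43 mod 51 = 43

43


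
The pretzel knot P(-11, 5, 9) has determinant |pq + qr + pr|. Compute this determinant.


Step 1: Compute pq + qr + pr.
pq = (-11)*5 = -55
qr = 5*9 = 45
pr = (-11)*9 = -99
pq + qr + pr = -55 + 45 + (-99) = -109
Step 2: Take absolute value.
det(P(-11,5,9)) = |-109| = 109

109


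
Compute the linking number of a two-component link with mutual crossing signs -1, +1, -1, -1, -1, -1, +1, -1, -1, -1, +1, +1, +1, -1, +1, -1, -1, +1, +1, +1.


Step 1: Count positive crossings: 9
Step 2: Count negative crossings: 11
Step 3: Sum of signs = 9 - 11 = -2
Step 4: Linking number = sum/2 = -2/2 = -1

-1


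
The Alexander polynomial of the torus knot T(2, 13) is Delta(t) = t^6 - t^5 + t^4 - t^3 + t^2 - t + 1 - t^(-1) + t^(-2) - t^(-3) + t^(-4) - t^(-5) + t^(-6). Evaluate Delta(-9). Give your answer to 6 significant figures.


Substituting t = -9 into Delta(t) = t^6 - t^5 + t^4 - t^3 + t^2 - t + 1 - t^(-1) + t^(-2) - t^(-3) + t^(-4) - t^(-5) + t^(-6):
Term values: (531441) + (59049) + (6561) + (729) + (81) + (9) + (1) + (0.111111) + (0.0123457) + (0.00137174) + (0.000152416) + (1.69351e-05) + (1.88168e-06)
Sum = 597871.125
Rounded to 6 significant figures: 597871

597871


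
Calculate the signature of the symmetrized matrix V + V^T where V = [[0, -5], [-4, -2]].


Step 1: V + V^T = [[0, -9], [-9, -4]]
Step 2: trace = -4, det = -81
Step 3: Discriminant = (-4)^2 - 4*(-81) = 340
Step 4: Eigenvalues: 7.21954, -11.2195
Step 5: Signature = (# positive eigenvalues) - (# negative eigenvalues) = 0

0


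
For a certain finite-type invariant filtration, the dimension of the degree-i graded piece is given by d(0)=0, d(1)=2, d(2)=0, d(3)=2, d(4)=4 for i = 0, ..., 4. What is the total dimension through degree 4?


Total dimension = d(0) + d(1) + ... + d(4)
= 0 + 2 + 0 + 2 + 4
= 8

8


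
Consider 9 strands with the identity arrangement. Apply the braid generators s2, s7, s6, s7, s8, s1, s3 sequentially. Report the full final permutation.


Starting with identity [1, 2, 3, 4, 5, 6, 7, 8, 9].
Apply generators in sequence:
  After s2: [1, 3, 2, 4, 5, 6, 7, 8, 9]
  After s7: [1, 3, 2, 4, 5, 6, 8, 7, 9]
  After s6: [1, 3, 2, 4, 5, 8, 6, 7, 9]
  After s7: [1, 3, 2, 4, 5, 8, 7, 6, 9]
  After s8: [1, 3, 2, 4, 5, 8, 7, 9, 6]
  After s1: [3, 1, 2, 4, 5, 8, 7, 9, 6]
  After s3: [3, 1, 4, 2, 5, 8, 7, 9, 6]
Final permutation: [3, 1, 4, 2, 5, 8, 7, 9, 6]

[3, 1, 4, 2, 5, 8, 7, 9, 6]


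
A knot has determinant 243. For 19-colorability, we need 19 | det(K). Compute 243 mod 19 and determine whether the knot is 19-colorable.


Step 1: A knot is p-colorable if and only if p divides its determinant.
Step 2: Compute 243 mod 19.
243 = 12 * 19 + 15
Step 3: 243 mod 19 = 15
Step 4: The knot is 19-colorable: no

15


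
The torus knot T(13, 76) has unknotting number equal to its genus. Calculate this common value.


For a torus knot T(p,q), both the unknotting number and genus equal (p-1)(q-1)/2.
= (13-1)(76-1)/2
= 12*75/2
= 900/2 = 450

450


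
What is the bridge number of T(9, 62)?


The bridge number of T(p,q) is min(p,q).
min(9, 62) = 9

9


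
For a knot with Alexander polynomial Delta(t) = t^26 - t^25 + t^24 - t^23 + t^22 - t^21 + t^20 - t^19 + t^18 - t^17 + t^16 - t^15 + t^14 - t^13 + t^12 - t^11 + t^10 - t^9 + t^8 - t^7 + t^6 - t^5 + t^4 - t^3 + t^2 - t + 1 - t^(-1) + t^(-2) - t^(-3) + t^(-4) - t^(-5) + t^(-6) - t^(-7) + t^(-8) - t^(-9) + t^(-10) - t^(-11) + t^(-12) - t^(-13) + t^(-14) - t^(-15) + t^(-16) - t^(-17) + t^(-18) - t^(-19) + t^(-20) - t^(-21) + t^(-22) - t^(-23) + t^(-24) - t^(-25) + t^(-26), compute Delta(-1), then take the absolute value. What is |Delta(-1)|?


Step 1: The polynomial has 53 terms with alternating signs, exponents from 26 down to -26.
Step 2: Substitute t = -1. The i-th term has coefficient (-1)^i and exponent (m-i),
  so its value is (-1)^i * (-1)^(m-i) = (-1)^m = 1 for every i.
Step 3: All 53 terms equal 1, so Delta(-1) = 53 * (1) = 53
Step 4: |Delta(-1)| = 53

53


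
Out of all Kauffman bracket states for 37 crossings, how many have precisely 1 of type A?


We choose which 1 of 37 crossings get A-smoothings.
C(37, 1) = 37! / (1! * 36!)
= 37

37


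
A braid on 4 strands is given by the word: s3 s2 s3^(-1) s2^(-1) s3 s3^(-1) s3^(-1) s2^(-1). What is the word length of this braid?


The word length counts the number of generators (including inverses).
Listing each generator: s3, s2, s3^(-1), s2^(-1), s3, s3^(-1), s3^(-1), s2^(-1)
There are 8 generators in this braid word.

8


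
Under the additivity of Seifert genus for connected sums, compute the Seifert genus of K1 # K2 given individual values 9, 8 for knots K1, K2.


The Seifert genus is additive under connected sum.
Seifert genus(K1 # K2) = (9) + (8)
= 17

17


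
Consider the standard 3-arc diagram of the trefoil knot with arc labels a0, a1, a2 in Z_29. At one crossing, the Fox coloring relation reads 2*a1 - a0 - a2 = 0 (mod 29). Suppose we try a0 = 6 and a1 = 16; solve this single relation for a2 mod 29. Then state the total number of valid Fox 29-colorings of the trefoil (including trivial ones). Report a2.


Step 1: Apply the given crossing relation 2*a1 - a0 - a2 = 0 (mod 29).
  a2 = 2*a1 - a0 mod 29
  a2 = 2*16 - 6 mod 29
  a2 = 32 - 6 mod 29
  a2 = 26 mod 29 = 26
Step 2: The trefoil has determinant 3.
  Number of Fox p-colorings (p prime) is p^2 if p = 3, else p.
  Since 29 does not divide 3, only trivial (constant) colorings exist.
  (So the trial a0 = 6, a1 = 16 with a0 != a1 does NOT extend to a valid coloring of the whole trefoil: the other two crossing relations require 3*(a1 - a0) = 0 (mod 29), which fails.)
  Total colorings = 29
Step 3: a2 = 26, total Fox 29-colorings = 29

26


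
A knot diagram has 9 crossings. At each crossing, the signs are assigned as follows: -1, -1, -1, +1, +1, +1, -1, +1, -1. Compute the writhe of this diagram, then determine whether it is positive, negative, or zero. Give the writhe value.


Step 1: Count positive crossings (+1).
Positive crossings: 4
Step 2: Count negative crossings (-1).
Negative crossings: 5
Step 3: Writhe = (positive) - (negative)
w = 4 - 5 = -1
Step 4: |w| = 1, and w is negative

-1


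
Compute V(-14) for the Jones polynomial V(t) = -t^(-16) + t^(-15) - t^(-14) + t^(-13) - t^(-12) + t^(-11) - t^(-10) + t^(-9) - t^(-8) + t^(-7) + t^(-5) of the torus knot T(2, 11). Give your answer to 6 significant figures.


Substituting t = -14 into V(t) = -t^(-16) + t^(-15) - t^(-14) + t^(-13) - t^(-12) + t^(-11) - t^(-10) + t^(-9) - t^(-8) + t^(-7) + t^(-5):
  (-)t^(-16) = -4.59147e-19
  (+)t^(-15) = -6.42805e-18
  (-)t^(-14) = -8.99927e-17
  (+)t^(-13) = -1.2599e-15
  (-)t^(-12) = -1.76386e-14
  (+)t^(-11) = -2.4694e-13
  (-)t^(-10) = -3.45716e-12
  (+)t^(-9) = -4.84003e-11
  (-)t^(-8) = -6.77604e-10
  (+)t^(-7) = -9.48645e-09
  (+)t^(-5) = -1.85934e-06
Sum = (-4.59147e-19) + (-6.42805e-18) + (-8.99927e-17) + (-1.2599e-15) + (-1.76386e-14) + (-2.4694e-13) + (-3.45716e-12) + (-4.84003e-11) + (-6.77604e-10) + (-9.48645e-09) + (-1.85934e-06)
= -1.869560498e-06
Rounded to 6 significant figures: -1.86956e-06

-1.86956e-06


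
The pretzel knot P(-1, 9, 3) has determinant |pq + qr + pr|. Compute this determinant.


Step 1: Compute pq + qr + pr.
pq = (-1)*9 = -9
qr = 9*3 = 27
pr = (-1)*3 = -3
pq + qr + pr = -9 + 27 + (-3) = 15
Step 2: Take absolute value.
det(P(-1,9,3)) = |15| = 15

15


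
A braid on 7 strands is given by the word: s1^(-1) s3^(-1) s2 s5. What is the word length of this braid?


The word length counts the number of generators (including inverses).
Listing each generator: s1^(-1), s3^(-1), s2, s5
There are 4 generators in this braid word.

4


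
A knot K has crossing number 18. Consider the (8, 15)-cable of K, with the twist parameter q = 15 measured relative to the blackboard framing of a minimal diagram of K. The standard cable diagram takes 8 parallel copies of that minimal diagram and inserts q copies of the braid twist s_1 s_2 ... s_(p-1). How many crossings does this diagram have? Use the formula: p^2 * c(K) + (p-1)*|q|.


Step 1: Each of the c(K) crossings of the companion diagram becomes p*p = p^2 crossings among the p parallel strands, and each of the |q| twists s_1 s_2 ... s_(p-1) adds (p-1) crossings.
  Crossings = p^2 * c(K) + (p-1)*|q|
Step 2: = 8^2 * 18 + (8-1)*15
Step 3: = 64*18 + 7*15
Step 4: = 1152 + 105 = 1257

1257


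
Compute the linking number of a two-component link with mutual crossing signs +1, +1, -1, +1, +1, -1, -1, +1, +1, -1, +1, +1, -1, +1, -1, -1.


Step 1: Count positive crossings: 9
Step 2: Count negative crossings: 7
Step 3: Sum of signs = 9 - 7 = 2
Step 4: Linking number = sum/2 = 2/2 = 1

1


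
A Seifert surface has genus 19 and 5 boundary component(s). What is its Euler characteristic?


chi = 2 - 2g - b
= 2 - 2*19 - 5
= 2 - 38 - 5 = -41

-41


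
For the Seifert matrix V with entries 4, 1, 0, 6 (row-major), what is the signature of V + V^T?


Step 1: V + V^T = [[8, 1], [1, 12]]
Step 2: trace = 20, det = 95
Step 3: Discriminant = 20^2 - 4*95 = 20
Step 4: Eigenvalues: 12.2361, 7.76393
Step 5: Signature = (# positive eigenvalues) - (# negative eigenvalues) = 2

2


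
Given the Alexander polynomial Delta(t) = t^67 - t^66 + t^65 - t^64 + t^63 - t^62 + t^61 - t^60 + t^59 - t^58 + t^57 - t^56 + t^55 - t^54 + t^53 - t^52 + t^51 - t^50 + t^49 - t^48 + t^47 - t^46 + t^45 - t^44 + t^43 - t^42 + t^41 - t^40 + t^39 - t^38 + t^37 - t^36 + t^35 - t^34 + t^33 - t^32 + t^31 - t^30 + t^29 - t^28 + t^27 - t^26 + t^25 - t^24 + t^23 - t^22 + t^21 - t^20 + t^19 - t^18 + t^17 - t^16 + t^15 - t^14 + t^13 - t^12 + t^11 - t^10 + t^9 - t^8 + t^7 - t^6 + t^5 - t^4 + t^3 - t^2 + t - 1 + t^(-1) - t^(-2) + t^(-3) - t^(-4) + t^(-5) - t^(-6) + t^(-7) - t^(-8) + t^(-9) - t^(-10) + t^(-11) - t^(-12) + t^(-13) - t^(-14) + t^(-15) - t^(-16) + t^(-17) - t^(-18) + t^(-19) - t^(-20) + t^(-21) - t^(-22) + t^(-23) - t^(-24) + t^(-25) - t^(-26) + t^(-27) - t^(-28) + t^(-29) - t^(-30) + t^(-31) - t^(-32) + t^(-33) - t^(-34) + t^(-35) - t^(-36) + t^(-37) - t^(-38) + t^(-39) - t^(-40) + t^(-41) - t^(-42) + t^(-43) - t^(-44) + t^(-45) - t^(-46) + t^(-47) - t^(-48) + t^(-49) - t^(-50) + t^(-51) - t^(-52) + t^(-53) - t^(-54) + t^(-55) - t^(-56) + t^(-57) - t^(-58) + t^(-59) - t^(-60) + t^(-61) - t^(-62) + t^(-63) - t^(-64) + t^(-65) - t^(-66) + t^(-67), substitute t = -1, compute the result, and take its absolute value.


Step 1: The polynomial has 135 terms with alternating signs, exponents from 67 down to -67.
Step 2: Substitute t = -1. The i-th term has coefficient (-1)^i and exponent (m-i),
  so its value is (-1)^i * (-1)^(m-i) = (-1)^m = -1 for every i.
Step 3: All 135 terms equal -1, so Delta(-1) = 135 * (-1) = -135
Step 4: |Delta(-1)| = 135

135


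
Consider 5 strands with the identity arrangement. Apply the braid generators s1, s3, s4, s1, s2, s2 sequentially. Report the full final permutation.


Starting with identity [1, 2, 3, 4, 5].
Apply generators in sequence:
  After s1: [2, 1, 3, 4, 5]
  After s3: [2, 1, 4, 3, 5]
  After s4: [2, 1, 4, 5, 3]
  After s1: [1, 2, 4, 5, 3]
  After s2: [1, 4, 2, 5, 3]
  After s2: [1, 2, 4, 5, 3]
Final permutation: [1, 2, 4, 5, 3]

[1, 2, 4, 5, 3]


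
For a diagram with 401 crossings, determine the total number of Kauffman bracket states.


Each crossing contributes 2 choices (A-smoothing or B-smoothing).
Total states = 2^401 = 5164499756173817179311838344006023748659411585658447025661318713081295244033682389259290706560275662871806343945494986752

5164499756173817179311838344006023748659411585658447025661318713081295244033682389259290706560275662871806343945494986752


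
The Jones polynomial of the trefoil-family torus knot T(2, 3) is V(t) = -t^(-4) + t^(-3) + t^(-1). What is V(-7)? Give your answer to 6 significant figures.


Substituting t = -7 into V(t) = -t^(-4) + t^(-3) + t^(-1):
  (-)t^(-4) = -0.000416493
  (+)t^(-3) = -0.00291545
  (+)t^(-1) = -0.142857
Sum = (-0.000416493) + (-0.00291545) + (-0.142857)
= -0.1461890879
Rounded to 6 significant figures: -0.146189

-0.146189


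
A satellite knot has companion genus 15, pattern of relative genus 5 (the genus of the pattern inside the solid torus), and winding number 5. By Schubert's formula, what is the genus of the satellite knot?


Schubert: g(satellite) = g_rel(pattern) + |winding| * g(companion),
where g_rel(pattern) is the genus of the pattern relative to the solid torus.
= 5 + 5 * 15
= 5 + 75 = 80

80


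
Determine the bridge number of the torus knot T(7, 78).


The bridge number of T(p,q) is min(p,q).
min(7, 78) = 7

7


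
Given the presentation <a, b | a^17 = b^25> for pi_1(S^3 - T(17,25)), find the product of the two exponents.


The relation is a^17 = b^25.
Product of exponents = 17 * 25
= 425

425


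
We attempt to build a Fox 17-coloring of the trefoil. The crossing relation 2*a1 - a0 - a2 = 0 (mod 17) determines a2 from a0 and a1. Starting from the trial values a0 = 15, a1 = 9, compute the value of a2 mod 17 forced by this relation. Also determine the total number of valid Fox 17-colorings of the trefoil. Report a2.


Step 1: Apply the given crossing relation 2*a1 - a0 - a2 = 0 (mod 17).
  a2 = 2*a1 - a0 mod 17
  a2 = 2*9 - 15 mod 17
  a2 = 18 - 15 mod 17
  a2 = 3 mod 17 = 3
Step 2: The trefoil has determinant 3.
  Number of Fox p-colorings (p prime) is p^2 if p = 3, else p.
  Since 17 does not divide 3, only trivial (constant) colorings exist.
  (So the trial a0 = 15, a1 = 9 with a0 != a1 does NOT extend to a valid coloring of the whole trefoil: the other two crossing relations require 3*(a1 - a0) = 0 (mod 17), which fails.)
  Total colorings = 17
Step 3: a2 = 3, total Fox 17-colorings = 17

3


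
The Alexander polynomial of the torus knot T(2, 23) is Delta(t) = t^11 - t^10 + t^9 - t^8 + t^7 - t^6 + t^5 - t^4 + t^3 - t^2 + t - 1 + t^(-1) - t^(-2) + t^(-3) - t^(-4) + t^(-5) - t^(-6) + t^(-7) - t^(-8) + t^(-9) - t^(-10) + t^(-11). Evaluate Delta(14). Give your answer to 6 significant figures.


Substituting t = 14 into Delta(t) = t^11 - t^10 + t^9 - t^8 + t^7 - t^6 + t^5 - t^4 + t^3 - t^2 + t - 1 + t^(-1) - t^(-2) + t^(-3) - t^(-4) + t^(-5) - t^(-6) + t^(-7) - t^(-8) + t^(-9) - t^(-10) + t^(-11):
Term values: (4049565169664) + (-289254654976) + (20661046784) + (-1475789056) + (105413504) + (-7529536) + (537824) + (-38416) + (2744) + (-196) + (14) + (-1) + (0.0714286) + (-0.00510204) + (0.000364431) + (-2.60308e-05) + (1.85934e-06) + (-1.3281e-07) + (9.48645e-09) + (-6.77604e-10) + (4.84003e-11) + (-3.45716e-12) + (2.4694e-13)
Sum = 3.779594158e+12
Rounded to 6 significant figures: 3.77959e+12

3.77959e+12


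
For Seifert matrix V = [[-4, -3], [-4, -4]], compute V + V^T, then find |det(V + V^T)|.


Step 1: Form V + V^T where V = [[-4, -3], [-4, -4]]
  V^T = [[-4, -4], [-3, -4]]
  V + V^T = [[-8, -7], [-7, -8]]
Step 2: det(V + V^T) = (-8)*(-8) - (-7)*(-7)
  = 64 - 49 = 15
Step 3: Knot determinant = |det(V + V^T)| = |15| = 15

15


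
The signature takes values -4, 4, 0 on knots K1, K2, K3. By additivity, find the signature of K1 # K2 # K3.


The signature is additive under connected sum.
signature(K1 # K2 # K3) = (-4) + (4) + (0)
= 0

0


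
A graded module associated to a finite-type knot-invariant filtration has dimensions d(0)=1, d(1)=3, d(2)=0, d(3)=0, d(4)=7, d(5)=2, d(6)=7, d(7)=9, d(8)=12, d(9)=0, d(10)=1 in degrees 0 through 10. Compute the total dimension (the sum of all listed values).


Total dimension = d(0) + d(1) + ... + d(10)
= 1 + 3 + 0 + 0 + 7 + 2 + 7 + 9 + 12 + 0 + 1
= 42

42


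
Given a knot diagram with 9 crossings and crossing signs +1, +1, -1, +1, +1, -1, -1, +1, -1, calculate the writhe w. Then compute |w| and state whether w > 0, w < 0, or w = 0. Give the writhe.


Step 1: Count positive crossings (+1).
Positive crossings: 5
Step 2: Count negative crossings (-1).
Negative crossings: 4
Step 3: Writhe = (positive) - (negative)
w = 5 - 4 = 1
Step 4: |w| = 1, and w is positive

1


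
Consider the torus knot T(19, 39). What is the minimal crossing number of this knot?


For a torus knot T(p, q) with gcd(p,q)=1,
the crossing number is min(p*(q-1), q*(p-1)).
p*(q-1) = 19*38 = 722
q*(p-1) = 39*18 = 702
min(722, 702) = 702

702


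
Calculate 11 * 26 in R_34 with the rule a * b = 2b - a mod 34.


11 * 26 = 2*26 - 11 mod 34
= 52 - 11 mod 34
= 41 mod 34 = 7

7


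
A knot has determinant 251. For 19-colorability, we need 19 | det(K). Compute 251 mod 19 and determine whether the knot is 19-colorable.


Step 1: A knot is p-colorable if and only if p divides its determinant.
Step 2: Compute 251 mod 19.
251 = 13 * 19 + 4
Step 3: 251 mod 19 = 4
Step 4: The knot is 19-colorable: no

4


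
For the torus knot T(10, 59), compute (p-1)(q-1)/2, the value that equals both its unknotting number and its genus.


For a torus knot T(p,q), both the unknotting number and genus equal (p-1)(q-1)/2.
= (10-1)(59-1)/2
= 9*58/2
= 522/2 = 261

261


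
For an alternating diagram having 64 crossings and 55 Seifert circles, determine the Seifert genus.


For alternating knots, g = (c - s + 1)/2.
= (64 - 55 + 1)/2
= 10/2 = 5

5


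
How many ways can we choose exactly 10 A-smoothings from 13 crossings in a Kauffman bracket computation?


We choose which 10 of 13 crossings get A-smoothings.
C(13, 10) = 13! / (10! * 3!)
= 286

286


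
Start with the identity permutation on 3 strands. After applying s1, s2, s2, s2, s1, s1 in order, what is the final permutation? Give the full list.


Starting with identity [1, 2, 3].
Apply generators in sequence:
  After s1: [2, 1, 3]
  After s2: [2, 3, 1]
  After s2: [2, 1, 3]
  After s2: [2, 3, 1]
  After s1: [3, 2, 1]
  After s1: [2, 3, 1]
Final permutation: [2, 3, 1]

[2, 3, 1]


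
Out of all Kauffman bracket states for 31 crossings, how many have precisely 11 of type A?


We choose which 11 of 31 crossings get A-smoothings.
C(31, 11) = 31! / (11! * 20!)
= 84672315

84672315


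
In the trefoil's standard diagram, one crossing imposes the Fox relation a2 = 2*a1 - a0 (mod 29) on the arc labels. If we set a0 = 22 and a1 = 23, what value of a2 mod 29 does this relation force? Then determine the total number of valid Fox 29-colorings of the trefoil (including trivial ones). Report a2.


Step 1: Apply the given crossing relation 2*a1 - a0 - a2 = 0 (mod 29).
  a2 = 2*a1 - a0 mod 29
  a2 = 2*23 - 22 mod 29
  a2 = 46 - 22 mod 29
  a2 = 24 mod 29 = 24
Step 2: The trefoil has determinant 3.
  Number of Fox p-colorings (p prime) is p^2 if p = 3, else p.
  Since 29 does not divide 3, only trivial (constant) colorings exist.
  (So the trial a0 = 22, a1 = 23 with a0 != a1 does NOT extend to a valid coloring of the whole trefoil: the other two crossing relations require 3*(a1 - a0) = 0 (mod 29), which fails.)
  Total colorings = 29
Step 3: a2 = 24, total Fox 29-colorings = 29

24


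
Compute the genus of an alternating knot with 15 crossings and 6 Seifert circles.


For alternating knots, g = (c - s + 1)/2.
= (15 - 6 + 1)/2
= 10/2 = 5

5


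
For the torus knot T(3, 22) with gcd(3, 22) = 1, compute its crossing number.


For a torus knot T(p, q) with gcd(p,q)=1,
the crossing number is min(p*(q-1), q*(p-1)).
p*(q-1) = 3*21 = 63
q*(p-1) = 22*2 = 44
min(63, 44) = 44

44


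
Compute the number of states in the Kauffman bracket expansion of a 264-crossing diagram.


Each crossing contributes 2 choices (A-smoothing or B-smoothing).
Total states = 2^264 = 29642774844752946028434172162224104410437116074403984394101141506025761187823616

29642774844752946028434172162224104410437116074403984394101141506025761187823616


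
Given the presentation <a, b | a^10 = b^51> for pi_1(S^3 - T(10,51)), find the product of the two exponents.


The relation is a^10 = b^51.
Product of exponents = 10 * 51
= 510

510


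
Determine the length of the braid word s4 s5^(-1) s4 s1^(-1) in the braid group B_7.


The word length counts the number of generators (including inverses).
Listing each generator: s4, s5^(-1), s4, s1^(-1)
There are 4 generators in this braid word.

4


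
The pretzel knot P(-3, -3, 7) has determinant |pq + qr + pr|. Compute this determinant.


Step 1: Compute pq + qr + pr.
pq = (-3)*(-3) = 9
qr = (-3)*7 = -21
pr = (-3)*7 = -21
pq + qr + pr = 9 + (-21) + (-21) = -33
Step 2: Take absolute value.
det(P(-3,-3,7)) = |-33| = 33

33


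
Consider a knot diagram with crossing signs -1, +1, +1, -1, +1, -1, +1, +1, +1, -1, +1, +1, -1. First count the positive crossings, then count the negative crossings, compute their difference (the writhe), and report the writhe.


Step 1: Count positive crossings (+1).
Positive crossings: 8
Step 2: Count negative crossings (-1).
Negative crossings: 5
Step 3: Writhe = (positive) - (negative)
w = 8 - 5 = 3
Step 4: |w| = 3, and w is positive

3


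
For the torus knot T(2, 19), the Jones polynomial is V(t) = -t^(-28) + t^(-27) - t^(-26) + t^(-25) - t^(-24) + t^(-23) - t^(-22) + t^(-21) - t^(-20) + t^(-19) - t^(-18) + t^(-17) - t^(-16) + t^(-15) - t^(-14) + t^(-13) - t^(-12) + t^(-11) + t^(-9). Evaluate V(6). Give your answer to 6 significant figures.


Substituting t = 6 into V(t) = -t^(-28) + t^(-27) - t^(-26) + t^(-25) - t^(-24) + t^(-23) - t^(-22) + t^(-21) - t^(-20) + t^(-19) - t^(-18) + t^(-17) - t^(-16) + t^(-15) - t^(-14) + t^(-13) - t^(-12) + t^(-11) + t^(-9):
  (-)t^(-28) = -1.62841e-22
  (+)t^(-27) = 9.77049e-22
  (-)t^(-26) = -5.86229e-21
  (+)t^(-25) = 3.51738e-20
  (-)t^(-24) = -2.11043e-19
  (+)t^(-23) = 1.26626e-18
  (-)t^(-22) = -7.59753e-18
  (+)t^(-21) = 4.55852e-17
  (-)t^(-20) = -2.73511e-16
  (+)t^(-19) = 1.64107e-15
  (-)t^(-18) = -9.8464e-15
  (+)t^(-17) = 5.90784e-14
  (-)t^(-16) = -3.5447e-13
  (+)t^(-15) = 2.12682e-12
  (-)t^(-14) = -1.27609e-11
  (+)t^(-13) = 7.65656e-11
  (-)t^(-12) = -4.59394e-10
  (+)t^(-11) = 2.75636e-09
  (+)t^(-9) = 9.9229e-08
Sum = (-1.62841e-22) + (9.77049e-22) + (-5.86229e-21) + (3.51738e-20) + (-2.11043e-19) + (1.26626e-18) + (-7.59753e-18) + (4.55852e-17) + (-2.73511e-16) + (1.64107e-15) + (-9.8464e-15) + (5.90784e-14) + (-3.5447e-13) + (2.12682e-12) + (-1.27609e-11) + (7.65656e-11) + (-4.59394e-10) + (2.75636e-09) + (9.9229e-08)
= 1.015916261e-07
Rounded to 6 significant figures: 1.01592e-07

1.01592e-07


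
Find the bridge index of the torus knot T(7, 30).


The bridge number of T(p,q) is min(p,q).
min(7, 30) = 7

7


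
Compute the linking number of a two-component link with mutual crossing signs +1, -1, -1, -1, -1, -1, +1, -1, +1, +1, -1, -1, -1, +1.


Step 1: Count positive crossings: 5
Step 2: Count negative crossings: 9
Step 3: Sum of signs = 5 - 9 = -4
Step 4: Linking number = sum/2 = -4/2 = -2

-2


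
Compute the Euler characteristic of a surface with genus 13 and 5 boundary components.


chi = 2 - 2g - b
= 2 - 2*13 - 5
= 2 - 26 - 5 = -29

-29


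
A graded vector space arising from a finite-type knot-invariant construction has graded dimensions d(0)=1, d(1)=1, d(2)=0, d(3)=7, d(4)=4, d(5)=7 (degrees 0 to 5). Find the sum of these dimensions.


Total dimension = d(0) + d(1) + ... + d(5)
= 1 + 1 + 0 + 7 + 4 + 7
= 20

20


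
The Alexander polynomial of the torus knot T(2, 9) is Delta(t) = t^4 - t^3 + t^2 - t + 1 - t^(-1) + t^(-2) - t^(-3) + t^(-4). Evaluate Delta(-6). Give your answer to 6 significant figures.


Substituting t = -6 into Delta(t) = t^4 - t^3 + t^2 - t + 1 - t^(-1) + t^(-2) - t^(-3) + t^(-4):
Term values: (1296) + (216) + (36) + (6) + (1) + (0.166667) + (0.0277778) + (0.00462963) + (0.000771605)
Sum = 1555.199846
Rounded to 6 significant figures: 1555.2

1555.2


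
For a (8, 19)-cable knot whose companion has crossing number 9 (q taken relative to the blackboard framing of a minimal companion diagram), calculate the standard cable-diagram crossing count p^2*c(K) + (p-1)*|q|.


Step 1: Each of the c(K) crossings of the companion diagram becomes p*p = p^2 crossings among the p parallel strands, and each of the |q| twists s_1 s_2 ... s_(p-1) adds (p-1) crossings.
  Crossings = p^2 * c(K) + (p-1)*|q|
Step 2: = 8^2 * 9 + (8-1)*19
Step 3: = 64*9 + 7*19
Step 4: = 576 + 133 = 709

709


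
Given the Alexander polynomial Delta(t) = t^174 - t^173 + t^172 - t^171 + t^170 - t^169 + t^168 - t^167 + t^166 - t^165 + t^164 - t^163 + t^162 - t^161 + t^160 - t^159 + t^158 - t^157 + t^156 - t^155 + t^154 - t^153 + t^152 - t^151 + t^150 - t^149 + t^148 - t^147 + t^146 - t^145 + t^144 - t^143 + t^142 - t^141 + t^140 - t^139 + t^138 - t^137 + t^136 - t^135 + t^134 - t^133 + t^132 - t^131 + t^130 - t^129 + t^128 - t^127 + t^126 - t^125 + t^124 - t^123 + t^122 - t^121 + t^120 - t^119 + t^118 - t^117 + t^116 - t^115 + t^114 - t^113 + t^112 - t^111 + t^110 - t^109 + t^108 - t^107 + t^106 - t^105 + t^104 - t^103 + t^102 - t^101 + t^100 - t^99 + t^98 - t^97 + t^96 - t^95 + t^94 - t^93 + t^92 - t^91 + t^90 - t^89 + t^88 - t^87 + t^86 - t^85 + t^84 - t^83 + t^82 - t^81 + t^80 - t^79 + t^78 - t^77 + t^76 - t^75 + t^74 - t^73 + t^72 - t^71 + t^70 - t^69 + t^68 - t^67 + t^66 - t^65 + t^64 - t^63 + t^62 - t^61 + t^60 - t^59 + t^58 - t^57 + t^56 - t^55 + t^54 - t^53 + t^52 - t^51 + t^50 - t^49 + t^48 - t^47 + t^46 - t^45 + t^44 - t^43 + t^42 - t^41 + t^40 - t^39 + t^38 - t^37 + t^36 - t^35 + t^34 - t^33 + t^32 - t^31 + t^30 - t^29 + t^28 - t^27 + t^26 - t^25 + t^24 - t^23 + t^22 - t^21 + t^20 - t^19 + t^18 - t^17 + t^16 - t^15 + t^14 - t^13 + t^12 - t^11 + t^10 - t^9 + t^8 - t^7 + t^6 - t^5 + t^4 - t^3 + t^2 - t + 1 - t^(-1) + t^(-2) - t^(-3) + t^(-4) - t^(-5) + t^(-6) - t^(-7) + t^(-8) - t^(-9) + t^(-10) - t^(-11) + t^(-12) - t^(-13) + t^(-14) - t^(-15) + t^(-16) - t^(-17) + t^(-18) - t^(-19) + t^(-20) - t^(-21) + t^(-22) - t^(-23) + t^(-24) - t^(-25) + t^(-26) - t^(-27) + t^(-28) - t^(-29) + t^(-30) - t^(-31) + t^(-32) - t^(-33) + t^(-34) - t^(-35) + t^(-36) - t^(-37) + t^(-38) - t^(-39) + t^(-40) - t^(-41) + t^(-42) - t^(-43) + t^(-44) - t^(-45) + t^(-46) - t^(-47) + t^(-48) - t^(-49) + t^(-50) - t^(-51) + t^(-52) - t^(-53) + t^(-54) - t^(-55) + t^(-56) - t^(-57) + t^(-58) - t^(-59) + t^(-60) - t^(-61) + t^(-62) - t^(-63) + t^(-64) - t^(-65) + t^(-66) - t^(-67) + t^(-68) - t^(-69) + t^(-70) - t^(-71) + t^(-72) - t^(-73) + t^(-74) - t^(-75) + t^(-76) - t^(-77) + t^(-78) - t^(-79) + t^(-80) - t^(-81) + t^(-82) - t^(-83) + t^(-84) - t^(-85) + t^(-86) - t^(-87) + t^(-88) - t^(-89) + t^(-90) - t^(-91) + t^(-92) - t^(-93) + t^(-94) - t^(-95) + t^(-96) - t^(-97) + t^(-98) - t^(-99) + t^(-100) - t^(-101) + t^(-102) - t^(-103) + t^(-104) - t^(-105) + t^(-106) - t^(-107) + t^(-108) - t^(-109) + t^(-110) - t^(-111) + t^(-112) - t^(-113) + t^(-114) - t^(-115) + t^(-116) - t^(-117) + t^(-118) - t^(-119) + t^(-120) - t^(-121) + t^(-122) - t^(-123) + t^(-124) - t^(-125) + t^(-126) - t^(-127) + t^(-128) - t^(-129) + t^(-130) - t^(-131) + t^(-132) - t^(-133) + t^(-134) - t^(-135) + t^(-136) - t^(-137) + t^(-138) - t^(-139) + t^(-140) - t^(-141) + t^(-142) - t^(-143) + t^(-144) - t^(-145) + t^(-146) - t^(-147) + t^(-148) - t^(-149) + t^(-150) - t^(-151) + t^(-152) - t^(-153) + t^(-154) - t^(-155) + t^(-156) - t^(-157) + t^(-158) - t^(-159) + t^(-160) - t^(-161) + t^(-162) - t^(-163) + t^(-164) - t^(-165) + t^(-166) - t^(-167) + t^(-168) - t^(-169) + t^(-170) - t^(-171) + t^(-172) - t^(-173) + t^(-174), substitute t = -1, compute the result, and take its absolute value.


Step 1: The polynomial has 349 terms with alternating signs, exponents from 174 down to -174.
Step 2: Substitute t = -1. The i-th term has coefficient (-1)^i and exponent (m-i),
  so its value is (-1)^i * (-1)^(m-i) = (-1)^m = 1 for every i.
Step 3: All 349 terms equal 1, so Delta(-1) = 349 * (1) = 349
Step 4: |Delta(-1)| = 349

349


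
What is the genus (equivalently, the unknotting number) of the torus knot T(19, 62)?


For a torus knot T(p,q), both the unknotting number and genus equal (p-1)(q-1)/2.
= (19-1)(62-1)/2
= 18*61/2
= 1098/2 = 549

549


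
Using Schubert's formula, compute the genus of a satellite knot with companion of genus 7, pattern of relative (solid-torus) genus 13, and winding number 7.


Schubert: g(satellite) = g_rel(pattern) + |winding| * g(companion),
where g_rel(pattern) is the genus of the pattern relative to the solid torus.
= 13 + 7 * 7
= 13 + 49 = 62

62


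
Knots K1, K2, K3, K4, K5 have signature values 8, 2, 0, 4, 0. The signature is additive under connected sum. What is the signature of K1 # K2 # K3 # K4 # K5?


The signature is additive under connected sum.
signature(K1 # K2 # K3 # K4 # K5) = (8) + (2) + (0) + (4) + (0)
= 14

14


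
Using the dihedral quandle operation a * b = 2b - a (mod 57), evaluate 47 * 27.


47 * 27 = 2*27 - 47 mod 57
= 54 - 47 mod 57
= 7 mod 57 = 7

7


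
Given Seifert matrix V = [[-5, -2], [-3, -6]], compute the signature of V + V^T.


Step 1: V + V^T = [[-10, -5], [-5, -12]]
Step 2: trace = -22, det = 95
Step 3: Discriminant = (-22)^2 - 4*95 = 104
Step 4: Eigenvalues: -5.90098, -16.099
Step 5: Signature = (# positive eigenvalues) - (# negative eigenvalues) = -2

-2


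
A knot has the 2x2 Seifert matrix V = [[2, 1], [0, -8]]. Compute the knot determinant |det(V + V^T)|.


Step 1: Form V + V^T where V = [[2, 1], [0, -8]]
  V^T = [[2, 0], [1, -8]]
  V + V^T = [[4, 1], [1, -16]]
Step 2: det(V + V^T) = 4*(-16) - 1*1
  = -64 - 1 = -65
Step 3: Knot determinant = |det(V + V^T)| = |-65| = 65

65


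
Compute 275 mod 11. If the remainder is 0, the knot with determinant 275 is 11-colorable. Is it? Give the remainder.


Step 1: A knot is p-colorable if and only if p divides its determinant.
Step 2: Compute 275 mod 11.
275 = 25 * 11 + 0
Step 3: 275 mod 11 = 0
Step 4: The knot is 11-colorable: yes

0


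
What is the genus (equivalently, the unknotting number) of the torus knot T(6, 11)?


For a torus knot T(p,q), both the unknotting number and genus equal (p-1)(q-1)/2.
= (6-1)(11-1)/2
= 5*10/2
= 50/2 = 25

25


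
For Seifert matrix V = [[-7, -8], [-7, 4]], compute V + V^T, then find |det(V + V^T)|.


Step 1: Form V + V^T where V = [[-7, -8], [-7, 4]]
  V^T = [[-7, -7], [-8, 4]]
  V + V^T = [[-14, -15], [-15, 8]]
Step 2: det(V + V^T) = (-14)*8 - (-15)*(-15)
  = -112 - 225 = -337
Step 3: Knot determinant = |det(V + V^T)| = |-337| = 337

337


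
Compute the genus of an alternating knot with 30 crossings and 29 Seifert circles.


For alternating knots, g = (c - s + 1)/2.
= (30 - 29 + 1)/2
= 2/2 = 1

1


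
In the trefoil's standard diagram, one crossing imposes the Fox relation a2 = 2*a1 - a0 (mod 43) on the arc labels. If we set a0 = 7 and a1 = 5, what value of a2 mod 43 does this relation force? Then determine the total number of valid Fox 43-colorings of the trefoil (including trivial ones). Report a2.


Step 1: Apply the given crossing relation 2*a1 - a0 - a2 = 0 (mod 43).
  a2 = 2*a1 - a0 mod 43
  a2 = 2*5 - 7 mod 43
  a2 = 10 - 7 mod 43
  a2 = 3 mod 43 = 3
Step 2: The trefoil has determinant 3.
  Number of Fox p-colorings (p prime) is p^2 if p = 3, else p.
  Since 43 does not divide 3, only trivial (constant) colorings exist.
  (So the trial a0 = 7, a1 = 5 with a0 != a1 does NOT extend to a valid coloring of the whole trefoil: the other two crossing relations require 3*(a1 - a0) = 0 (mod 43), which fails.)
  Total colorings = 43
Step 3: a2 = 3, total Fox 43-colorings = 43

3


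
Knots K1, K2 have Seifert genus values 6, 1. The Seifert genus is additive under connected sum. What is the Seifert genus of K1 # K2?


The Seifert genus is additive under connected sum.
Seifert genus(K1 # K2) = (6) + (1)
= 7

7


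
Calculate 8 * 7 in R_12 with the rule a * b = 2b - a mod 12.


8 * 7 = 2*7 - 8 mod 12
= 14 - 8 mod 12
= 6 mod 12 = 6

6


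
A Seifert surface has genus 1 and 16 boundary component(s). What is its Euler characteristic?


chi = 2 - 2g - b
= 2 - 2*1 - 16
= 2 - 2 - 16 = -16

-16


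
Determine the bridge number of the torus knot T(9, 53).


The bridge number of T(p,q) is min(p,q).
min(9, 53) = 9

9


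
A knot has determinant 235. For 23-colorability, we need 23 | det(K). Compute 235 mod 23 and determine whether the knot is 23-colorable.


Step 1: A knot is p-colorable if and only if p divides its determinant.
Step 2: Compute 235 mod 23.
235 = 10 * 23 + 5
Step 3: 235 mod 23 = 5
Step 4: The knot is 23-colorable: no

5


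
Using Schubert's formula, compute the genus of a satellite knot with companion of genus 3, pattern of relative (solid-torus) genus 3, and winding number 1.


Schubert: g(satellite) = g_rel(pattern) + |winding| * g(companion),
where g_rel(pattern) is the genus of the pattern relative to the solid torus.
= 3 + 1 * 3
= 3 + 3 = 6

6


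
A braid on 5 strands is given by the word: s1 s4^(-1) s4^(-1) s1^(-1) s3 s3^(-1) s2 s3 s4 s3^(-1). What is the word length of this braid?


The word length counts the number of generators (including inverses).
Listing each generator: s1, s4^(-1), s4^(-1), s1^(-1), s3, s3^(-1), s2, s3, s4, s3^(-1)
There are 10 generators in this braid word.

10


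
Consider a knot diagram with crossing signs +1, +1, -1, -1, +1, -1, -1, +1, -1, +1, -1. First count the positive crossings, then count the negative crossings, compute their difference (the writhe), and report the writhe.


Step 1: Count positive crossings (+1).
Positive crossings: 5
Step 2: Count negative crossings (-1).
Negative crossings: 6
Step 3: Writhe = (positive) - (negative)
w = 5 - 6 = -1
Step 4: |w| = 1, and w is negative

-1


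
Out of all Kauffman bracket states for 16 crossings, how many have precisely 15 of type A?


We choose which 15 of 16 crossings get A-smoothings.
C(16, 15) = 16! / (15! * 1!)
= 16

16


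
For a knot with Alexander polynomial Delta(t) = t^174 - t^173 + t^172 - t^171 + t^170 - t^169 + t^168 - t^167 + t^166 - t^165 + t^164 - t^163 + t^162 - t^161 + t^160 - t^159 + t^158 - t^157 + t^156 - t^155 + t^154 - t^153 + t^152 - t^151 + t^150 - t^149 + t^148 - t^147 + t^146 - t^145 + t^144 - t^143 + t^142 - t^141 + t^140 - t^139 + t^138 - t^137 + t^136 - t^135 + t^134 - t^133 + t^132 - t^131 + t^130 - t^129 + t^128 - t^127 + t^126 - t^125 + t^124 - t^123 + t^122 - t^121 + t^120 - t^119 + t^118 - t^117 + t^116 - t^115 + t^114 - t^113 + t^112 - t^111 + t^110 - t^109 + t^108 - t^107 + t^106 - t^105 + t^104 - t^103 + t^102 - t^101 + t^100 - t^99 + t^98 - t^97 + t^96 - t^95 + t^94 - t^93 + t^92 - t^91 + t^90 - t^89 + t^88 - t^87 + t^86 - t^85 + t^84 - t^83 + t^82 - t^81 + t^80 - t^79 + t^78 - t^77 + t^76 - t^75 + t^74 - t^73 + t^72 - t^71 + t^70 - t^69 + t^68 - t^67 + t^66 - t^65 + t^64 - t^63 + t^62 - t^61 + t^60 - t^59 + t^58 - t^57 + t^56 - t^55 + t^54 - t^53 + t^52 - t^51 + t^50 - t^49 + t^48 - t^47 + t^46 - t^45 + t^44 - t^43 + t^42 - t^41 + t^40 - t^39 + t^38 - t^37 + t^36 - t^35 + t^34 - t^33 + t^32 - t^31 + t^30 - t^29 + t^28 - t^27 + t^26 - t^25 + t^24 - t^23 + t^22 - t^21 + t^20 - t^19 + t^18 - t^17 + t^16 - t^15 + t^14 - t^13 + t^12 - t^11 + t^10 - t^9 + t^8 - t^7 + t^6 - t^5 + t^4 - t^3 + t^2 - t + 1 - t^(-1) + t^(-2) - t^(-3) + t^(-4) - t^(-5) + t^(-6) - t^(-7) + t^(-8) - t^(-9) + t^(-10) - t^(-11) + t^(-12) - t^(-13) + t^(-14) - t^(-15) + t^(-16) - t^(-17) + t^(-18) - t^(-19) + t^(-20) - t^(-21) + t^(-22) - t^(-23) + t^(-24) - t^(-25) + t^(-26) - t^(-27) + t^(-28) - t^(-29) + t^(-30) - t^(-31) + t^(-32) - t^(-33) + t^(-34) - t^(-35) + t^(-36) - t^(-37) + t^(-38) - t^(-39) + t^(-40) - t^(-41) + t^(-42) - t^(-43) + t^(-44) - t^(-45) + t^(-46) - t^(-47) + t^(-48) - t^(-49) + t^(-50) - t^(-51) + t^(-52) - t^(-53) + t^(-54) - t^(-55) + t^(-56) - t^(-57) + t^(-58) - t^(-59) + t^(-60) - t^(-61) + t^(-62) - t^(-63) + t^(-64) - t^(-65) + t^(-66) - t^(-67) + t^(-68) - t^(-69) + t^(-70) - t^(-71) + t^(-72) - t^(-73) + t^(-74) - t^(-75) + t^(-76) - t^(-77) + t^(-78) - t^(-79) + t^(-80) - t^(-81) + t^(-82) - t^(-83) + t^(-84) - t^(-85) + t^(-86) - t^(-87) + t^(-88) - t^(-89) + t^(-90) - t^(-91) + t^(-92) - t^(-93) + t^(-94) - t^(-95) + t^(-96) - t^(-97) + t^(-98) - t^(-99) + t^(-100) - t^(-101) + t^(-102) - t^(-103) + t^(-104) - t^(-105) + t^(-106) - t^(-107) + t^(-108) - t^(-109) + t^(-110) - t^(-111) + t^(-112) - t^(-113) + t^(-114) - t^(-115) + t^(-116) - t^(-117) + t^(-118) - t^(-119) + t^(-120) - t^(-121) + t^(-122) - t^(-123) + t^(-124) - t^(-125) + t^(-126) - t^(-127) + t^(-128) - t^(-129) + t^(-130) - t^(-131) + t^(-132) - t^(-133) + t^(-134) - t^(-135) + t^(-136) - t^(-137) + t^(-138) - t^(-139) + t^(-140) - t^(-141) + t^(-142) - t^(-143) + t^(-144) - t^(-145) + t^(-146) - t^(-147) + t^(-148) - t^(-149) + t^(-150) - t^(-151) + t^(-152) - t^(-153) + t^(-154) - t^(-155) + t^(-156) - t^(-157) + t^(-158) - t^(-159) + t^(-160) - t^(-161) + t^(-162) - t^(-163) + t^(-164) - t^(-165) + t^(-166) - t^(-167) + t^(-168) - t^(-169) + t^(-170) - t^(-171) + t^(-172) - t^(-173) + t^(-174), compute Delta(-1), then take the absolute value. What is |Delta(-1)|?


Step 1: The polynomial has 349 terms with alternating signs, exponents from 174 down to -174.
Step 2: Substitute t = -1. The i-th term has coefficient (-1)^i and exponent (m-i),
  so its value is (-1)^i * (-1)^(m-i) = (-1)^m = 1 for every i.
Step 3: All 349 terms equal 1, so Delta(-1) = 349 * (1) = 349
Step 4: |Delta(-1)| = 349

349
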